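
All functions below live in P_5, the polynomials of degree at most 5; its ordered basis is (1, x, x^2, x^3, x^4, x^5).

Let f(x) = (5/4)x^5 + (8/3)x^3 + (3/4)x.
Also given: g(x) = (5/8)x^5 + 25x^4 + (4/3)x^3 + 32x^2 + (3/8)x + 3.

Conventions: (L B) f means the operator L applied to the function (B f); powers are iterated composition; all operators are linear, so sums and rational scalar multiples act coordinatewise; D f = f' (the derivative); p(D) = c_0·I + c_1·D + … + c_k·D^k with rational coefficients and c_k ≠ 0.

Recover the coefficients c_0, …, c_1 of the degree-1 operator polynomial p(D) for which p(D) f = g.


p(D) = (1/2)·I + 4·D, i.e. c_0 = 1/2, c_1 = 4

D^0 f = (5/4)x^5 + (8/3)x^3 + (3/4)x
D^1 f = (25/4)x^4 + 8x^2 + 3/4
matching coefficients of g against c_0 f + c_1 Df + … from the top degree down determines the c_i
solution: c_0 = 1/2, c_1 = 4


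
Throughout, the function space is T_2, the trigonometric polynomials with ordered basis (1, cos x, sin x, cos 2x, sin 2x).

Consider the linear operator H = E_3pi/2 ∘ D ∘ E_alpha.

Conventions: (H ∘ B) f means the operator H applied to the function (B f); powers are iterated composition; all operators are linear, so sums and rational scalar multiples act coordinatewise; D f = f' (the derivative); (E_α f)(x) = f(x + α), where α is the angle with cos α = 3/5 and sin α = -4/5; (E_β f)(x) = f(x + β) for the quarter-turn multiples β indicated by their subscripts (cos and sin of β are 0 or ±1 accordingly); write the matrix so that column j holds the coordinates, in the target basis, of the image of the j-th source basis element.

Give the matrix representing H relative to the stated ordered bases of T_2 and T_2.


the matrix is [[0, 0, 0, 0, 0]; [0, 3/5, -4/5, 0, 0]; [0, 4/5, 3/5, 0, 0]; [0, 0, 0, -48/25, 14/25]; [0, 0, 0, -14/25, -48/25]] (rows listed top to bottom)

image of 1: 0
image of cos x: (3/5)cos x + (4/5)sin x
image of sin x: -(4/5)cos x + (3/5)sin x
image of cos 2x: -(48/25)cos 2x - (14/25)sin 2x
image of sin 2x: (14/25)cos 2x - (48/25)sin 2x
each image's coordinates form column j of the matrix


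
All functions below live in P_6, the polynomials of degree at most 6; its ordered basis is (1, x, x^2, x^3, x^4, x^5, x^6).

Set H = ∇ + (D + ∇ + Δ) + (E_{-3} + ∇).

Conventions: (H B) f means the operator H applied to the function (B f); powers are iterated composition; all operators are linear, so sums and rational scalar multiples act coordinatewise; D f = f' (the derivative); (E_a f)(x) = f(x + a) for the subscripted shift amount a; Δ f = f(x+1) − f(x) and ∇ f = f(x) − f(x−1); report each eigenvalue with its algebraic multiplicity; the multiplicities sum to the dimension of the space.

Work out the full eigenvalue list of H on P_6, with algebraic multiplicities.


λ = 1 (multiplicity 7)

image of 1: 1
image of x: x + 2
image of x^2: x^2 + 4x + 7
image of x^3: x^3 + 6x^2 + 21x - 23
image of x^4: x^4 + 8x^3 + 42x^2 - 92x + 79
image of x^5: x^5 + 10x^4 + 70x^3 - 230x^2 + 395x - 239
image of x^6: x^6 + 12x^5 + 105x^4 - 460x^3 + 1185x^2 - 1434x + 727
the matrix is upper triangular; its diagonal is (1, 1, 1, 1, 1, 1, 1)
for a triangular matrix the eigenvalues are the diagonal entries, with algebraic multiplicity their repetition count


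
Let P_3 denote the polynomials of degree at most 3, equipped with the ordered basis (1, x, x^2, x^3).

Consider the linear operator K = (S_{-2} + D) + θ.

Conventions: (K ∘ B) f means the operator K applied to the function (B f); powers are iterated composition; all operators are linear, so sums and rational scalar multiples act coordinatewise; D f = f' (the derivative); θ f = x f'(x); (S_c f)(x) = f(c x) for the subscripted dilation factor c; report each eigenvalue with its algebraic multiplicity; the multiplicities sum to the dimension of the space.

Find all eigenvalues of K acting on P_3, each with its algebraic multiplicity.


λ = -5 (multiplicity 1), λ = -1 (multiplicity 1), λ = 1 (multiplicity 1), λ = 6 (multiplicity 1)

image of 1: 1
image of x: -x + 1
image of x^2: 6x^2 + 2x
image of x^3: -5x^3 + 3x^2
the matrix is upper triangular; its diagonal is (1, -1, 6, -5)
for a triangular matrix the eigenvalues are the diagonal entries, with algebraic multiplicity their repetition count


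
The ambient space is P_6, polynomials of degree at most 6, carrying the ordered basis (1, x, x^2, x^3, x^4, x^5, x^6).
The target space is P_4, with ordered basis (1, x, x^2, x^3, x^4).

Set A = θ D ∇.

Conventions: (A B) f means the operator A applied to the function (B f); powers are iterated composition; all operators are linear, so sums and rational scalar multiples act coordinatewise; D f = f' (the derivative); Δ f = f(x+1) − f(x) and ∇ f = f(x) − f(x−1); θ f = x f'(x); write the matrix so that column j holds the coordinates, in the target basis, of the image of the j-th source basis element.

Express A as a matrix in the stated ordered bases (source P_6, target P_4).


image of 1: 0
image of x: 0
image of x^2: 0
image of x^3: 6x
image of x^4: 24x^2 - 12x
image of x^5: 60x^3 - 60x^2 + 20x
image of x^6: 120x^4 - 180x^3 + 120x^2 - 30x
each image's coordinates form column j of the matrix

the matrix is [[0, 0, 0, 0, 0, 0, 0]; [0, 0, 0, 6, -12, 20, -30]; [0, 0, 0, 0, 24, -60, 120]; [0, 0, 0, 0, 0, 60, -180]; [0, 0, 0, 0, 0, 0, 120]] (rows listed top to bottom)


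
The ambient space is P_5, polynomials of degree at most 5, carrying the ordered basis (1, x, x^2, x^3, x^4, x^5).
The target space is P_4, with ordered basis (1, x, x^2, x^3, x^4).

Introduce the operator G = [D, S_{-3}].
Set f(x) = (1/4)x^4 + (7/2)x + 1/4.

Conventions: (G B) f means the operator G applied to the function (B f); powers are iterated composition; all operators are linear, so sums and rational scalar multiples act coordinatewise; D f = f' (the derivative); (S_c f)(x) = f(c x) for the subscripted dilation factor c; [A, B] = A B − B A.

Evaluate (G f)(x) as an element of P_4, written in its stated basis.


S_{-3} f = (81/4)x^4 - (21/2)x + 1/4
D S_{-3} f = 81x^3 - 21/2
D f = x^3 + 7/2
S_{-3} D f = -27x^3 + 7/2
[D, S_{-3}] f = 108x^3 - 14

the result is g(x) = 108x^3 - 14


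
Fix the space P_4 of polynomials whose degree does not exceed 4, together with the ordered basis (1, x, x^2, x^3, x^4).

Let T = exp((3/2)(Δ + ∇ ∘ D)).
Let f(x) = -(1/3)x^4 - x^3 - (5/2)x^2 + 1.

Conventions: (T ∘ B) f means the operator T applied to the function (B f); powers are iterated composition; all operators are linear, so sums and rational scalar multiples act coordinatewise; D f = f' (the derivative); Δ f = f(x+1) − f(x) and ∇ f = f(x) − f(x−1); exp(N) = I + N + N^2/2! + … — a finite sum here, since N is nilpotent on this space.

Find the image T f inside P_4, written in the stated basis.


the image equals g(x) = -(1/3)x^4 - 3x^3 - (41/2)x^2 - (221/4)x - 1203/16

order-1 term: -2x^3 - (27/2)x^2 - 17x - 43/4
order-2 term: -(9/2)x^2 - (135/4)x - 321/8
order-3 term: -(9/2)x - 189/8
order-4 term: -27/16
the series for exp((3/2)(Δ + ∇ ∘ D)) f terminates at order 4
exp((3/2)(Δ + ∇ ∘ D)) f = -(1/3)x^4 - 3x^3 - (41/2)x^2 - (221/4)x - 1203/16


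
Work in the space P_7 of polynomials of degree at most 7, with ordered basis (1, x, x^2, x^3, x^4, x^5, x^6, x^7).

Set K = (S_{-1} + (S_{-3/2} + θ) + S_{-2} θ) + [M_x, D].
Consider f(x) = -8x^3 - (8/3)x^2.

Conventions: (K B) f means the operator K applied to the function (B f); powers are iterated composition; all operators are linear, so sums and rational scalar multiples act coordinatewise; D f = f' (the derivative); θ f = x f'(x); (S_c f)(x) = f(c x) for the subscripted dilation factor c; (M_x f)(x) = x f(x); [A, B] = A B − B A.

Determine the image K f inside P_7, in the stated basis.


S_{-1} f = 8x^3 - (8/3)x^2
S_{-3/2} f = 27x^3 - 6x^2
θ f = -24x^3 - (16/3)x^2
(S_{-3/2} + θ) f = 3x^3 - (34/3)x^2
θ f = -24x^3 - (16/3)x^2
S_{-2} θ f = 192x^3 - (64/3)x^2
(S_{-1} + (S_{-3/2} + θ) + S_{-2} θ) f = 203x^3 - (106/3)x^2
D f = -24x^2 - (16/3)x
M_x D f = -24x^3 - (16/3)x^2
M_x f = -8x^4 - (8/3)x^3
D M_x f = -32x^3 - 8x^2
[M_x, D] f = 8x^3 + (8/3)x^2
((S_{-1} + (S_{-3/2} + θ) + S_{-2} θ) + [M_x, D]) f = 211x^3 - (98/3)x^2

the result is g(x) = 211x^3 - (98/3)x^2


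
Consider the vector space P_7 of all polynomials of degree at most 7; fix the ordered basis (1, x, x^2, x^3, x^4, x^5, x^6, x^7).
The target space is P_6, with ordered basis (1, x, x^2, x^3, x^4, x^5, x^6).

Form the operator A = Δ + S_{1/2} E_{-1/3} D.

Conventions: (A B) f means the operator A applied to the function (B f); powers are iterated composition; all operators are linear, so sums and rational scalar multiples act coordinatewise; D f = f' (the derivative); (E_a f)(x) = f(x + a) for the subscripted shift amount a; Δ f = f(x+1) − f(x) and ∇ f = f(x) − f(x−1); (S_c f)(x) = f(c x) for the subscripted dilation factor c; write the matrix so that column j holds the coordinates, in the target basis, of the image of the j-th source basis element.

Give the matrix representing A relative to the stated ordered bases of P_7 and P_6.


image of 1: 0
image of x: 2
image of x^2: 3x + 1/3
image of x^3: (15/4)x^2 + 2x + 4/3
image of x^4: (9/2)x^3 + 5x^2 + (14/3)x + 23/27
image of x^5: (85/16)x^4 + (55/6)x^3 + (65/6)x^2 + (125/27)x + 86/81
image of x^6: (99/16)x^5 + (115/8)x^4 + (125/6)x^3 + (130/9)x^2 + (167/27)x + 79/81
image of x^7: (455/64)x^6 + (329/16)x^5 + (1715/48)x^4 + (1855/54)x^3 + (2303/108)x^2 + (560/81)x + 736/729
each image's coordinates form column j of the matrix

the matrix is [[0, 2, 1/3, 4/3, 23/27, 86/81, 79/81, 736/729]; [0, 0, 3, 2, 14/3, 125/27, 167/27, 560/81]; [0, 0, 0, 15/4, 5, 65/6, 130/9, 2303/108]; [0, 0, 0, 0, 9/2, 55/6, 125/6, 1855/54]; [0, 0, 0, 0, 0, 85/16, 115/8, 1715/48]; [0, 0, 0, 0, 0, 0, 99/16, 329/16]; [0, 0, 0, 0, 0, 0, 0, 455/64]] (rows listed top to bottom)


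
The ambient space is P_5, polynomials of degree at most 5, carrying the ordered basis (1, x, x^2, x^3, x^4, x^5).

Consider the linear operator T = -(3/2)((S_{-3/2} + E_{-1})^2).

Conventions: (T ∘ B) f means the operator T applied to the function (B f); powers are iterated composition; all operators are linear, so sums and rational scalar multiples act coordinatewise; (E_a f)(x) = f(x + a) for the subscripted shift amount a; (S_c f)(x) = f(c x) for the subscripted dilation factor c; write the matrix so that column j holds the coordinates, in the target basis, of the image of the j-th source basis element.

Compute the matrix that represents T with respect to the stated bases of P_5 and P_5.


the matrix is [[-6, 9/4, -87/8, 135/16, -1059/32, 2439/64]; [0, -3/8, 33/4, 63/16, 555/8, -3315/64]; [0, 0, -507/32, 63/16, -1629/16, 1275/32]; [0, 0, 0, -1083/128, 177/8, 3345/32]; [0, 0, 0, 0, -28227/512, -255/64]; [0, 0, 0, 0, 0, -133563/2048]] (rows listed top to bottom)

image of 1: -6
image of x: -(3/8)x + 9/4
image of x^2: -(507/32)x^2 + (33/4)x - 87/8
image of x^3: -(1083/128)x^3 + (63/16)x^2 + (63/16)x + 135/16
image of x^4: -(28227/512)x^4 + (177/8)x^3 - (1629/16)x^2 + (555/8)x - 1059/32
image of x^5: -(133563/2048)x^5 - (255/64)x^4 + (3345/32)x^3 + (1275/32)x^2 - (3315/64)x + 2439/64
each image's coordinates form column j of the matrix


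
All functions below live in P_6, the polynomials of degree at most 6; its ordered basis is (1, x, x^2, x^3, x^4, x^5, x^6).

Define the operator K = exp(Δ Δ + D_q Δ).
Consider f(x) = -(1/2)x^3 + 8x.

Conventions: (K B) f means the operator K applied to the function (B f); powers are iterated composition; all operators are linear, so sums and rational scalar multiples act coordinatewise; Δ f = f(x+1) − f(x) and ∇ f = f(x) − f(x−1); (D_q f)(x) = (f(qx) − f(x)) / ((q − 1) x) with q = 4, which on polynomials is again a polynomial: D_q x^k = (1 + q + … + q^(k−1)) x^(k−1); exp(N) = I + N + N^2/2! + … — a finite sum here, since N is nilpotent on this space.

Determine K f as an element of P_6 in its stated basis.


order-1 term: -(21/2)x - 9/2
the series for exp(Δ Δ + D_q Δ) f terminates at order 1
exp(Δ Δ + D_q Δ) f = -(1/2)x^3 - (5/2)x - 9/2

the image equals g(x) = -(1/2)x^3 - (5/2)x - 9/2


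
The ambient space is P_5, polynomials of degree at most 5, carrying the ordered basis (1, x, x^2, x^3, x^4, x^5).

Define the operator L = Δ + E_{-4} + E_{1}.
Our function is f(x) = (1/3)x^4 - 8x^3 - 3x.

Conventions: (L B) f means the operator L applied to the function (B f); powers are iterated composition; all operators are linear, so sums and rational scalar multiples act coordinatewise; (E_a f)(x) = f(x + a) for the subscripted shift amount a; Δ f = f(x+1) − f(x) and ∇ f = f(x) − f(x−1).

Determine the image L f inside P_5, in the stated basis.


Δ f = (4/3)x^3 - 22x^2 - (68/3)x - 32/3
E_{-4} f = (1/3)x^4 - (40/3)x^3 + 128x^2 - (1417/3)x + 1828/3
E_{1} f = (1/3)x^4 - (20/3)x^3 - 22x^2 - (77/3)x - 32/3
(Δ + E_{-4} + E_{1}) f = (2/3)x^4 - (56/3)x^3 + 84x^2 - (1562/3)x + 588

the image equals g(x) = (2/3)x^4 - (56/3)x^3 + 84x^2 - (1562/3)x + 588


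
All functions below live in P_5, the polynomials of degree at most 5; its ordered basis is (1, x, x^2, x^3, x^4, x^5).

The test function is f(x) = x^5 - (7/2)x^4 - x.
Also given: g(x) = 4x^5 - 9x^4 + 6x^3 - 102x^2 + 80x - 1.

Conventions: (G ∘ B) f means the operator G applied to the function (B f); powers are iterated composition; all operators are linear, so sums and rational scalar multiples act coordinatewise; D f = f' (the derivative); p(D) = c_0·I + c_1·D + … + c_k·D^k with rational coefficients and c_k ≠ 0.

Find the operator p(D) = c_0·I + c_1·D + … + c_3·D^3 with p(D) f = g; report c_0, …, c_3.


c_0 = 4, c_1 = 1, c_2 = 1, c_3 = -1

D^0 f = x^5 - (7/2)x^4 - x
D^1 f = 5x^4 - 14x^3 - 1
D^2 f = 20x^3 - 42x^2
D^3 f = 60x^2 - 84x
matching coefficients of g against c_0 f + c_1 Df + … from the top degree down determines the c_i
solution: c_0 = 4, c_1 = 1, c_2 = 1, c_3 = -1


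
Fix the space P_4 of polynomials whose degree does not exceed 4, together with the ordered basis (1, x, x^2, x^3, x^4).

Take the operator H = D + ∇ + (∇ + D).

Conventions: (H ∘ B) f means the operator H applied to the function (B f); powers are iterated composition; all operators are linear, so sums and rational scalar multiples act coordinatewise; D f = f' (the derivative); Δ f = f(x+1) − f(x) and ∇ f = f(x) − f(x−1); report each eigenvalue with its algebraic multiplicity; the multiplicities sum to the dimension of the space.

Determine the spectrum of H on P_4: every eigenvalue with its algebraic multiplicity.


image of 1: 0
image of x: 4
image of x^2: 8x - 2
image of x^3: 12x^2 - 6x + 2
image of x^4: 16x^3 - 12x^2 + 8x - 2
the matrix is upper triangular; its diagonal is (0, 0, 0, 0, 0)
for a triangular matrix the eigenvalues are the diagonal entries, with algebraic multiplicity their repetition count

λ = 0 (multiplicity 5)


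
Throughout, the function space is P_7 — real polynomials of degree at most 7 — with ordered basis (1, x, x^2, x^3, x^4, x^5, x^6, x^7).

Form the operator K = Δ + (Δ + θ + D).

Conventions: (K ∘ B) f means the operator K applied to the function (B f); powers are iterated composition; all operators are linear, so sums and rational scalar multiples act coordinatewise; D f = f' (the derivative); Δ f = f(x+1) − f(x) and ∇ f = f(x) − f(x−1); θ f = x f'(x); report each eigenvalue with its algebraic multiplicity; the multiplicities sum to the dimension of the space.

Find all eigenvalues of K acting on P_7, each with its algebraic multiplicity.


image of 1: 0
image of x: x + 3
image of x^2: 2x^2 + 6x + 2
image of x^3: 3x^3 + 9x^2 + 6x + 2
image of x^4: 4x^4 + 12x^3 + 12x^2 + 8x + 2
image of x^5: 5x^5 + 15x^4 + 20x^3 + 20x^2 + 10x + 2
image of x^6: 6x^6 + 18x^5 + 30x^4 + 40x^3 + 30x^2 + 12x + 2
image of x^7: 7x^7 + 21x^6 + 42x^5 + 70x^4 + 70x^3 + 42x^2 + 14x + 2
the matrix is upper triangular; its diagonal is (0, 1, 2, 3, 4, 5, 6, 7)
for a triangular matrix the eigenvalues are the diagonal entries, with algebraic multiplicity their repetition count

λ = 0 (multiplicity 1), λ = 1 (multiplicity 1), λ = 2 (multiplicity 1), λ = 3 (multiplicity 1), λ = 4 (multiplicity 1), λ = 5 (multiplicity 1), λ = 6 (multiplicity 1), λ = 7 (multiplicity 1)


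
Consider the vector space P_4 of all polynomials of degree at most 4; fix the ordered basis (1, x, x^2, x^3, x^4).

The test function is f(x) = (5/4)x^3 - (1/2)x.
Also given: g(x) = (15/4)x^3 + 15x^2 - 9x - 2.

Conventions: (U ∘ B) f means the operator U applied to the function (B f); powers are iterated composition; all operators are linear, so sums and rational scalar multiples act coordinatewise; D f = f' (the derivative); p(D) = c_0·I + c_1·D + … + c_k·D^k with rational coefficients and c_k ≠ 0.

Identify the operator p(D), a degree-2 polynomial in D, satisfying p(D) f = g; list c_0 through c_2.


p(D) = 3·I + 4·D − D^2, i.e. c_0 = 3, c_1 = 4, c_2 = -1

D^0 f = (5/4)x^3 - (1/2)x
D^1 f = (15/4)x^2 - 1/2
D^2 f = (15/2)x
matching coefficients of g against c_0 f + c_1 Df + … from the top degree down determines the c_i
solution: c_0 = 3, c_1 = 4, c_2 = -1


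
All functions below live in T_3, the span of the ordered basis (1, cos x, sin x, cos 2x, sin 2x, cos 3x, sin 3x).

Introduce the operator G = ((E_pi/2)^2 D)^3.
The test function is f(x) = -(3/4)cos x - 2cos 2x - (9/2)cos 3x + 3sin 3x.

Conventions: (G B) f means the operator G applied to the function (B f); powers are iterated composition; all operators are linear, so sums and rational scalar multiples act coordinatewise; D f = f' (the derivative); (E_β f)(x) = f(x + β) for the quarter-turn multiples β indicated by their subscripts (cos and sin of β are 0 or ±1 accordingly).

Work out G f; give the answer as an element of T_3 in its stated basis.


D f = (3/4)sin x + 4sin 2x + 9cos 3x + (27/2)sin 3x
E_pi/2 D f = (3/4)cos x - 4sin 2x - (27/2)cos 3x + 9sin 3x
E_pi/2 E_pi/2 D f = -(3/4)sin x + 4sin 2x - 9cos 3x - (27/2)sin 3x
D ((E_pi/2)^2 D) f = -(3/4)cos x + 8cos 2x - (81/2)cos 3x + 27sin 3x
E_pi/2 D ((E_pi/2)^2 D) f = (3/4)sin x - 8cos 2x - 27cos 3x - (81/2)sin 3x
E_pi/2 E_pi/2 D ((E_pi/2)^2 D) f = (3/4)cos x + 8cos 2x + (81/2)cos 3x - 27sin 3x
D ((E_pi/2)^2 D) ((E_pi/2)^2 D) f = -(3/4)sin x - 16sin 2x - 81cos 3x - (243/2)sin 3x
E_pi/2 D ((E_pi/2)^2 D) ((E_pi/2)^2 D) f = -(3/4)cos x + 16sin 2x + (243/2)cos 3x - 81sin 3x
E_pi/2 E_pi/2 D ((E_pi/2)^2 D) ((E_pi/2)^2 D) f = (3/4)sin x - 16sin 2x + 81cos 3x + (243/2)sin 3x

the image equals g(x) = (3/4)sin x - 16sin 2x + 81cos 3x + (243/2)sin 3x


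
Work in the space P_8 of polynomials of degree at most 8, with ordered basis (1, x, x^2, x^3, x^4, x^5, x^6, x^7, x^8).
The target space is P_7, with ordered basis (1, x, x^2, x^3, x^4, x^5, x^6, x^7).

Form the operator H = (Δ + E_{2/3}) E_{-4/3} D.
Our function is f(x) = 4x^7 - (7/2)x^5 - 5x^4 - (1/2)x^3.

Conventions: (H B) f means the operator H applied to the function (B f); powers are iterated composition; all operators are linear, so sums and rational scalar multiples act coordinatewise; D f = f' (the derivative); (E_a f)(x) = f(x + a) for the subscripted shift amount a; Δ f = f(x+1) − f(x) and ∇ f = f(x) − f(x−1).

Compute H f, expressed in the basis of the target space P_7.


D f = 28x^6 - (35/2)x^4 - 20x^3 - (3/2)x^2
E_{-4/3} D f = 28x^6 - 224x^5 + (4375/6)x^4 - (33860/27)x^3 + (65839/54)x^2 - (52220/81)x + 106984/729
Δ (E_{-4/3} D) f = 168x^5 - 700x^4 + (3710/3)x^3 - (10865/9)x^2 + (17305/27)x - 11855/81
E_{2/3} (E_{-4/3} D) f = 28x^6 - 112x^5 + (1015/6)x^4 - (3760/27)x^3 + (4039/54)x^2 - (2110/81)x + 3106/729
(Δ + E_{2/3}) (E_{-4/3} D) f = 28x^6 + 56x^5 - (3185/6)x^4 + (29630/27)x^3 - (61151/54)x^2 + (49805/81)x - 103589/729

g(x) = 28x^6 + 56x^5 - (3185/6)x^4 + (29630/27)x^3 - (61151/54)x^2 + (49805/81)x - 103589/729


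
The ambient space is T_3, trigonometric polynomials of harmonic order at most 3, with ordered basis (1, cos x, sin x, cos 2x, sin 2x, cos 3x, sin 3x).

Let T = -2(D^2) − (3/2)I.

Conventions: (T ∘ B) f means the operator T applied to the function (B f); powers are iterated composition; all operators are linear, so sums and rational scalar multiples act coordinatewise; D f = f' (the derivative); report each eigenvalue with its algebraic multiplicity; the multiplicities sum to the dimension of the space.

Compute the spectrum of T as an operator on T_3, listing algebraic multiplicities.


image of 1: -3/2
image of cos x: (1/2)cos x
image of sin x: (1/2)sin x
image of cos 2x: (13/2)cos 2x
image of sin 2x: (13/2)sin 2x
image of cos 3x: (33/2)cos 3x
image of sin 3x: (33/2)sin 3x
the matrix is diagonal; its diagonal is (-3/2, 1/2, 1/2, 13/2, 13/2, 33/2, 33/2)
for a triangular matrix the eigenvalues are the diagonal entries, with algebraic multiplicity their repetition count

λ = -3/2 (multiplicity 1), λ = 1/2 (multiplicity 2), λ = 13/2 (multiplicity 2), λ = 33/2 (multiplicity 2)


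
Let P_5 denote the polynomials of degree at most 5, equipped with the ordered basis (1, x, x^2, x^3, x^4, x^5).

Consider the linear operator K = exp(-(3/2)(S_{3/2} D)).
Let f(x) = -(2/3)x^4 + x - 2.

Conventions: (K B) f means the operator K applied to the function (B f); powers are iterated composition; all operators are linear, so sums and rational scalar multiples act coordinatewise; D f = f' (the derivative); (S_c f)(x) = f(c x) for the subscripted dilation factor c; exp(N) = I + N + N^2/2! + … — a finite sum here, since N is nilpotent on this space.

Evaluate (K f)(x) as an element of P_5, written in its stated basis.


order-1 term: (27/2)x^3 - 3/2
order-2 term: -(2187/32)x^2
order-3 term: (6561/64)x
order-4 term: -19683/512
the series for exp(-(3/2)(S_{3/2} D)) f terminates at order 4
exp(-(3/2)(S_{3/2} D)) f = -(2/3)x^4 + (27/2)x^3 - (2187/32)x^2 + (6625/64)x - 21475/512

g(x) = -(2/3)x^4 + (27/2)x^3 - (2187/32)x^2 + (6625/64)x - 21475/512


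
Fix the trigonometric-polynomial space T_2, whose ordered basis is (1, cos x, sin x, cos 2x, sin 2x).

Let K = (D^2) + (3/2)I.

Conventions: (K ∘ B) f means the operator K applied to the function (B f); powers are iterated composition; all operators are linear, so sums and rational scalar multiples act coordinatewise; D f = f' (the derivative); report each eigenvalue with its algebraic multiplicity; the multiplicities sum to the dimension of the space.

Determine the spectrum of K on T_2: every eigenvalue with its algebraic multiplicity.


image of 1: 3/2
image of cos x: (1/2)cos x
image of sin x: (1/2)sin x
image of cos 2x: -(5/2)cos 2x
image of sin 2x: -(5/2)sin 2x
the matrix is diagonal; its diagonal is (3/2, 1/2, 1/2, -5/2, -5/2)
for a triangular matrix the eigenvalues are the diagonal entries, with algebraic multiplicity their repetition count

λ = -5/2 (multiplicity 2), λ = 1/2 (multiplicity 2), λ = 3/2 (multiplicity 1)


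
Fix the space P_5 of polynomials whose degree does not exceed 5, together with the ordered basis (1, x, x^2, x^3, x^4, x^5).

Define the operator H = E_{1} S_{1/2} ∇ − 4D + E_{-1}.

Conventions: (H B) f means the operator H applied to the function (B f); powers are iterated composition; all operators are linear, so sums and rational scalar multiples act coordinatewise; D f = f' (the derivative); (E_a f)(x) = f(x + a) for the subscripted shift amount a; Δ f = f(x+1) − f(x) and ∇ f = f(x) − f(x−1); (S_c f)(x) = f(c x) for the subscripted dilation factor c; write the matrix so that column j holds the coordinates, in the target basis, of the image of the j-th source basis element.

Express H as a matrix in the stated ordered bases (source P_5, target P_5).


the matrix is [[1, -4, 1, -3/4, 1, -15/16]; [0, 1, -9, 3, -7/2, 5]; [0, 0, 1, -57/4, 6, -75/8]; [0, 0, 0, 1, -39/2, 10]; [0, 0, 0, 0, 1, -395/16]; [0, 0, 0, 0, 0, 1]] (rows listed top to bottom)

image of 1: 1
image of x: x - 4
image of x^2: x^2 - 9x + 1
image of x^3: x^3 - (57/4)x^2 + 3x - 3/4
image of x^4: x^4 - (39/2)x^3 + 6x^2 - (7/2)x + 1
image of x^5: x^5 - (395/16)x^4 + 10x^3 - (75/8)x^2 + 5x - 15/16
each image's coordinates form column j of the matrix


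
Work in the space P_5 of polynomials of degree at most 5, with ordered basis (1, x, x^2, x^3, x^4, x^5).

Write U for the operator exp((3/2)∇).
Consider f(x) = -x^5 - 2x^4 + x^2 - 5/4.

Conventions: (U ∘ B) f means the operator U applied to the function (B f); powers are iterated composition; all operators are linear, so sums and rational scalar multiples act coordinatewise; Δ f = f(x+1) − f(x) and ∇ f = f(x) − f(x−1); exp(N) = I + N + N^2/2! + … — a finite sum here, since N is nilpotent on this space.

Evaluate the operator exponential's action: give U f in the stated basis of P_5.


the image equals g(x) = -x^5 - (19/2)x^4 - (39/2)x^3 + (43/4)x^2 + (363/16)x - 247/32

order-1 term: -(15/2)x^4 + 3x^3 + 3x^2 - (3/2)x
order-2 term: -(45/2)x^3 + (81/2)x^2 - (99/4)x + 9/2
order-3 term: -(135/4)x^2 + (297/4)x - 351/8
order-4 term: -(405/16)x + 81/2
order-5 term: -243/32
the series for exp((3/2)∇) f terminates at order 5
exp((3/2)∇) f = -x^5 - (19/2)x^4 - (39/2)x^3 + (43/4)x^2 + (363/16)x - 247/32


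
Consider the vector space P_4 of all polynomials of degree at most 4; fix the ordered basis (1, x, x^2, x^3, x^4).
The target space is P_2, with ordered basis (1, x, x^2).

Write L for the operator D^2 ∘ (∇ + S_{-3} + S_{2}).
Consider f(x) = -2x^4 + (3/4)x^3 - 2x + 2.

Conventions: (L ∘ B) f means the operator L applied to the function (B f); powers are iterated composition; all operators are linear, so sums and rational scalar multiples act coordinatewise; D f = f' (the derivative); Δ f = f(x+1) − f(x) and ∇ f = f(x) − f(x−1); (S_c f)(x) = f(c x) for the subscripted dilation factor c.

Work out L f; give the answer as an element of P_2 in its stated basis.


the image equals g(x) = -2328x^2 - (267/2)x + 57/2

∇ f = -8x^3 + (57/4)x^2 - (41/4)x + 3/4
S_{-3} f = -162x^4 - (81/4)x^3 + 6x + 2
S_{2} f = -32x^4 + 6x^3 - 4x + 2
(∇ + S_{-3} + S_{2}) f = -194x^4 - (89/4)x^3 + (57/4)x^2 - (33/4)x + 19/4
D (∇ + S_{-3} + S_{2}) f = -776x^3 - (267/4)x^2 + (57/2)x - 33/4
D D (∇ + S_{-3} + S_{2}) f = -2328x^2 - (267/2)x + 57/2


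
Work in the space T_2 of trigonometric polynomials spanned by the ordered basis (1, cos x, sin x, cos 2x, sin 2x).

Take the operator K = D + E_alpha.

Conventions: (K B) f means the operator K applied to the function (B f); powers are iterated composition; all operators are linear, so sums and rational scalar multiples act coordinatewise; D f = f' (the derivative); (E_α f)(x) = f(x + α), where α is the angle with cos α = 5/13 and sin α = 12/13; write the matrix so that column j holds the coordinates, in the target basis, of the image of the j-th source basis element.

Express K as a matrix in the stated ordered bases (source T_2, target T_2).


the matrix is [[1, 0, 0, 0, 0]; [0, 5/13, 25/13, 0, 0]; [0, -25/13, 5/13, 0, 0]; [0, 0, 0, -119/169, 458/169]; [0, 0, 0, -458/169, -119/169]] (rows listed top to bottom)

image of 1: 1
image of cos x: (5/13)cos x - (25/13)sin x
image of sin x: (25/13)cos x + (5/13)sin x
image of cos 2x: -(119/169)cos 2x - (458/169)sin 2x
image of sin 2x: (458/169)cos 2x - (119/169)sin 2x
each image's coordinates form column j of the matrix


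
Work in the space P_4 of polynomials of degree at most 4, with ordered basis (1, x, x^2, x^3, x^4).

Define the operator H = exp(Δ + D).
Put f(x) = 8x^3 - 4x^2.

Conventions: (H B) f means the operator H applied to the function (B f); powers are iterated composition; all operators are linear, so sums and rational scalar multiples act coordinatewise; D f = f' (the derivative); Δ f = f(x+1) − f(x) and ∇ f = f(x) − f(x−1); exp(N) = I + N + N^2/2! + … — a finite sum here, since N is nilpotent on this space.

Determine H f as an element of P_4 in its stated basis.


order-1 term: 48x^2 + 8x + 4
order-2 term: 96x + 32
order-3 term: 64
the series for exp(Δ + D) f terminates at order 3
exp(Δ + D) f = 8x^3 + 44x^2 + 104x + 100

g(x) = 8x^3 + 44x^2 + 104x + 100


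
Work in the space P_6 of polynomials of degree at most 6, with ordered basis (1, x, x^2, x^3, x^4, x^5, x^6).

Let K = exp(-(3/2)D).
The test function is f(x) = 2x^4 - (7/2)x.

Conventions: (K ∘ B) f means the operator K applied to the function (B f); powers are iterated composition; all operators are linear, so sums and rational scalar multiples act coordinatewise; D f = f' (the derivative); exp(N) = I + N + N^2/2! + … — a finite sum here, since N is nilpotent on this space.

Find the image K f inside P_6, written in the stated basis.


the image equals g(x) = 2x^4 - 12x^3 + 27x^2 - (61/2)x + 123/8

order-1 term: -12x^3 + 21/4
order-2 term: 27x^2
order-3 term: -27x
order-4 term: 81/8
the series for exp(-(3/2)D) f terminates at order 4
exp(-(3/2)D) f = 2x^4 - 12x^3 + 27x^2 - (61/2)x + 123/8


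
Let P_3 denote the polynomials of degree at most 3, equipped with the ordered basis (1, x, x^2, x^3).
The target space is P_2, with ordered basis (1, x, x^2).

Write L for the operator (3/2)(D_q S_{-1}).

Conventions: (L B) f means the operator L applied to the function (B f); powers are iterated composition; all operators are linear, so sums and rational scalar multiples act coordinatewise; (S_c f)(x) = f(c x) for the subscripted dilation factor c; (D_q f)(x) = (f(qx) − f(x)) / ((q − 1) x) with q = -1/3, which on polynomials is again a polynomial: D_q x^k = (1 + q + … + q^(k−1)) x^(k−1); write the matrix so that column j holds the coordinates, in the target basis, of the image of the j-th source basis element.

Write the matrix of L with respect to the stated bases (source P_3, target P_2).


the matrix is [[0, -3/2, 0, 0]; [0, 0, 1, 0]; [0, 0, 0, -7/6]] (rows listed top to bottom)

image of 1: 0
image of x: -3/2
image of x^2: x
image of x^3: -(7/6)x^2
each image's coordinates form column j of the matrix


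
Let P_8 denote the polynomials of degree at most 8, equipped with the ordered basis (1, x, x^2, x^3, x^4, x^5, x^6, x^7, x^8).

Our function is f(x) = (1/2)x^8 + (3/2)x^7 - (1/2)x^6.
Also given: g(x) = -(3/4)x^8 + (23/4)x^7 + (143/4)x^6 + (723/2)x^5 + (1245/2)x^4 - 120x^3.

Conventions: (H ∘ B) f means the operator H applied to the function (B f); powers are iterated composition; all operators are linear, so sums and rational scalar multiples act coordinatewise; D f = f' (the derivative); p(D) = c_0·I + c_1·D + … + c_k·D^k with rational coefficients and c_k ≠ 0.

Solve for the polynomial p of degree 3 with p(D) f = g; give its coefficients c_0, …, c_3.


p(D) = -(3/2)·I + 2·D + (1/2)·D^2 + 2·D^3, i.e. c_0 = -3/2, c_1 = 2, c_2 = 1/2, c_3 = 2

D^0 f = (1/2)x^8 + (3/2)x^7 - (1/2)x^6
D^1 f = 4x^7 + (21/2)x^6 - 3x^5
D^2 f = 28x^6 + 63x^5 - 15x^4
D^3 f = 168x^5 + 315x^4 - 60x^3
matching coefficients of g against c_0 f + c_1 Df + … from the top degree down determines the c_i
solution: c_0 = -3/2, c_1 = 2, c_2 = 1/2, c_3 = 2


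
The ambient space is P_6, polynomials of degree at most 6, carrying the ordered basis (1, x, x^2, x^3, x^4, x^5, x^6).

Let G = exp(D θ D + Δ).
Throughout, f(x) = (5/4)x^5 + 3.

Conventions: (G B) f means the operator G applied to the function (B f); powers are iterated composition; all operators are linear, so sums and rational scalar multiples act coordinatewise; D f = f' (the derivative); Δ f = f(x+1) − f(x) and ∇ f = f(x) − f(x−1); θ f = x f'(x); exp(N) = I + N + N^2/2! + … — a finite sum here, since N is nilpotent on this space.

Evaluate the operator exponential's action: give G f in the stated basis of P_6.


order-1 term: (25/4)x^4 + (225/2)x^3 + (25/2)x^2 + (25/4)x + 5/4
order-2 term: (25/2)x^3 + 300x^2 + (3475/4)x + 325/4
order-3 term: (25/2)x^2 + (525/2)x + 2375/4
order-4 term: (25/4)x + 75
order-5 term: 5/4
the series for exp(D θ D + Δ) f terminates at order 5
exp(D θ D + Δ) f = (5/4)x^5 + (25/4)x^4 + 125x^3 + 325x^2 + (4575/4)x + 1511/2

the image equals g(x) = (5/4)x^5 + (25/4)x^4 + 125x^3 + 325x^2 + (4575/4)x + 1511/2


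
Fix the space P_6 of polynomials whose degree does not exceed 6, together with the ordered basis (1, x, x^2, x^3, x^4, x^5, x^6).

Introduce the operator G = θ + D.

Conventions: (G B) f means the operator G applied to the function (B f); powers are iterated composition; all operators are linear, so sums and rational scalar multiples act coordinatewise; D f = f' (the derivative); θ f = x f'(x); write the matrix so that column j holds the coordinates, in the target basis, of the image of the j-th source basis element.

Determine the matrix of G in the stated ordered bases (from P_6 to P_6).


the matrix is [[0, 1, 0, 0, 0, 0, 0]; [0, 1, 2, 0, 0, 0, 0]; [0, 0, 2, 3, 0, 0, 0]; [0, 0, 0, 3, 4, 0, 0]; [0, 0, 0, 0, 4, 5, 0]; [0, 0, 0, 0, 0, 5, 6]; [0, 0, 0, 0, 0, 0, 6]] (rows listed top to bottom)

image of 1: 0
image of x: x + 1
image of x^2: 2x^2 + 2x
image of x^3: 3x^3 + 3x^2
image of x^4: 4x^4 + 4x^3
image of x^5: 5x^5 + 5x^4
image of x^6: 6x^6 + 6x^5
each image's coordinates form column j of the matrix


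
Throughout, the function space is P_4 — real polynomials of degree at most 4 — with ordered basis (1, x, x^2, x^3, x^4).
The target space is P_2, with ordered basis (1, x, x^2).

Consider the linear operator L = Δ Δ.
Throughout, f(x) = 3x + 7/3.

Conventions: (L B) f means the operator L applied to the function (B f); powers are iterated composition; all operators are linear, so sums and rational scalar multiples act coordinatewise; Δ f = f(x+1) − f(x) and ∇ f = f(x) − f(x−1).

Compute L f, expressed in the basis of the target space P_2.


g(x) = 0

Δ f = 3
Δ Δ f = 0


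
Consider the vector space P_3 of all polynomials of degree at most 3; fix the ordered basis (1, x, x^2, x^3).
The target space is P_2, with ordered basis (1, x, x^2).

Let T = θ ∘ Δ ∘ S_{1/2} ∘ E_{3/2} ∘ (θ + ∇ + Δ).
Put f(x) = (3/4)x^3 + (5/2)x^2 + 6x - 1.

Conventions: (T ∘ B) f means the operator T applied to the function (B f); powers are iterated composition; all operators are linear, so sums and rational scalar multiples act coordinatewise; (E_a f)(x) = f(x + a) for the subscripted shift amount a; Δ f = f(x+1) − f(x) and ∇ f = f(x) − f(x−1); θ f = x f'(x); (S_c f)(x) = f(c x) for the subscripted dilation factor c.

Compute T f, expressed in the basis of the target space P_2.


the result is g(x) = (27/16)x^2 + (341/32)x

θ f = (9/4)x^3 + 5x^2 + 6x
∇ f = (9/4)x^2 + (11/4)x + 17/4
Δ f = (9/4)x^2 + (29/4)x + 37/4
(θ + ∇ + Δ) f = (9/4)x^3 + (19/2)x^2 + 16x + 27/2
E_{3/2} (θ + ∇ + Δ) f = (9/4)x^3 + (157/8)x^2 + (955/16)x + 2127/32
S_{1/2} E_{3/2} (θ + ∇ + Δ) f = (9/32)x^3 + (157/32)x^2 + (955/32)x + 2127/32
Δ (S_{1/2} ∘ E_{3/2}) (θ + ∇ + Δ) f = (27/32)x^2 + (341/32)x + 1121/32
θ Δ (S_{1/2} ∘ E_{3/2}) (θ + ∇ + Δ) f = (27/16)x^2 + (341/32)x


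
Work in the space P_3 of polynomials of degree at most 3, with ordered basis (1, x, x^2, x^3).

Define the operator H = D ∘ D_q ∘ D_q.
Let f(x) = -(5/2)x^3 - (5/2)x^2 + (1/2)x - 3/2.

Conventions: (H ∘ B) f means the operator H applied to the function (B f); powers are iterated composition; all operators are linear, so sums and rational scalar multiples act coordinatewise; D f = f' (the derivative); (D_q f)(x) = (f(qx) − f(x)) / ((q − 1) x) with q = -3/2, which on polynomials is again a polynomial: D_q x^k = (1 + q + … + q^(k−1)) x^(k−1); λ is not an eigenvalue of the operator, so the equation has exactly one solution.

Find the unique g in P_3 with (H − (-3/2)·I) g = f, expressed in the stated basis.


write g with unknown coordinates in the stated basis and equate coefficients in (H − (-3/2)·I) g = f
solving from the highest basis element down gives g = -(5/3)x^3 - (5/3)x^2 + (1/3)x - 71/36
check: H g = 35/24
so H g − (-3/2)·g = -(5/2)x^3 - (5/2)x^2 + (1/2)x - 3/2 = f ✓

the image equals g(x) = -(5/3)x^3 - (5/3)x^2 + (1/3)x - 71/36


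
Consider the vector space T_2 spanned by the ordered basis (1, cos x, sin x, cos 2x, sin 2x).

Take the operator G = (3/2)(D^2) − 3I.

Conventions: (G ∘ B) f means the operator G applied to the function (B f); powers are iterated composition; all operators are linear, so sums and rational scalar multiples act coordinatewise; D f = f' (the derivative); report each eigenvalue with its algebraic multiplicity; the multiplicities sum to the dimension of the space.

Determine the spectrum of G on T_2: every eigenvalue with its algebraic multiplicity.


image of 1: -3
image of cos x: -(9/2)cos x
image of sin x: -(9/2)sin x
image of cos 2x: -9cos 2x
image of sin 2x: -9sin 2x
the matrix is diagonal; its diagonal is (-3, -9/2, -9/2, -9, -9)
for a triangular matrix the eigenvalues are the diagonal entries, with algebraic multiplicity their repetition count

λ = -9 (multiplicity 2), λ = -9/2 (multiplicity 2), λ = -3 (multiplicity 1)


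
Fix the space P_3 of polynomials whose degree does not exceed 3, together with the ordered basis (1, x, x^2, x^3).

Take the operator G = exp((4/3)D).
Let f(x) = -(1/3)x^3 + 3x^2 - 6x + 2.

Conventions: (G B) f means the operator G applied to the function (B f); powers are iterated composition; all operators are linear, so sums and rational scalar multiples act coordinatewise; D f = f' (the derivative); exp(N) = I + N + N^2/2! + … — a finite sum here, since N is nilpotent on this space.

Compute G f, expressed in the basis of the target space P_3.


order-1 term: -(4/3)x^2 + 8x - 8
order-2 term: -(16/9)x + 16/3
order-3 term: -64/81
the series for exp((4/3)D) f terminates at order 3
exp((4/3)D) f = -(1/3)x^3 + (5/3)x^2 + (2/9)x - 118/81

the image equals g(x) = -(1/3)x^3 + (5/3)x^2 + (2/9)x - 118/81


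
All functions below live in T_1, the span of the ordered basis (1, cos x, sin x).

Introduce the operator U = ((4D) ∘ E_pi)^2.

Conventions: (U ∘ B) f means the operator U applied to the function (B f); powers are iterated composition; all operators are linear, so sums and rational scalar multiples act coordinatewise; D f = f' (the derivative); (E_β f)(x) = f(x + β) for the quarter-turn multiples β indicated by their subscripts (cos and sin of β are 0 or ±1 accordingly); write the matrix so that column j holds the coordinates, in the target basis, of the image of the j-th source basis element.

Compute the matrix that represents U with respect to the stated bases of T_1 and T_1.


the matrix is [[0, 0, 0]; [0, -16, 0]; [0, 0, -16]] (rows listed top to bottom)

image of 1: 0
image of cos x: -16cos x
image of sin x: -16sin x
each image's coordinates form column j of the matrix


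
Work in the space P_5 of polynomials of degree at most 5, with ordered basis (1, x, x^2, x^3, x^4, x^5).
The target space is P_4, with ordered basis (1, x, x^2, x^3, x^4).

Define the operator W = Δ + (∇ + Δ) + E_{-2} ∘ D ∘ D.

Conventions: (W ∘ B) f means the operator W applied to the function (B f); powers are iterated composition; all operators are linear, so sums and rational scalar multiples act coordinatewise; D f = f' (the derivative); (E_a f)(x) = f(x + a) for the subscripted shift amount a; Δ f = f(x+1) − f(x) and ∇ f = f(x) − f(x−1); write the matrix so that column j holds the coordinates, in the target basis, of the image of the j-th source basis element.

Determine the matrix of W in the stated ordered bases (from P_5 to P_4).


the matrix is [[0, 3, 3, -9, 49, -157]; [0, 0, 6, 9, -36, 245]; [0, 0, 0, 9, 18, -90]; [0, 0, 0, 0, 12, 30]; [0, 0, 0, 0, 0, 15]] (rows listed top to bottom)

image of 1: 0
image of x: 3
image of x^2: 6x + 3
image of x^3: 9x^2 + 9x - 9
image of x^4: 12x^3 + 18x^2 - 36x + 49
image of x^5: 15x^4 + 30x^3 - 90x^2 + 245x - 157
each image's coordinates form column j of the matrix


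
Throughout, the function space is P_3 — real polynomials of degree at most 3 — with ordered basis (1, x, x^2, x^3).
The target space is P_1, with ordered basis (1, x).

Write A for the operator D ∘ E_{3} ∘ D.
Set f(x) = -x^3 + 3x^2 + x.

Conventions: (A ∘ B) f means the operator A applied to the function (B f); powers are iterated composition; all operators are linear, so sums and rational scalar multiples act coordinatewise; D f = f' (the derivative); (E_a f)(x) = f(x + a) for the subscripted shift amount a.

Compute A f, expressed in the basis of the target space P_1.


D f = -3x^2 + 6x + 1
E_{3} D f = -3x^2 - 12x - 8
D E_{3} D f = -6x - 12

the result is g(x) = -6x - 12
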